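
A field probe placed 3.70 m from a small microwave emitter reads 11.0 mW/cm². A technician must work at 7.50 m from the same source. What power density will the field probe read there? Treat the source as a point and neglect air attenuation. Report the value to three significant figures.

Using I₁d₁² = I₂d₂², scaling from 3.70 m to 7.50 m:
(3.70/7.50)² = 0.2434, so 11.0 × 0.2434 = 2.677 mW/cm².

2.68 mW/cm²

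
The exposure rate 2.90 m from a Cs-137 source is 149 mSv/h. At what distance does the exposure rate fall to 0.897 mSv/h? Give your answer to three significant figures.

Applying the 1/r² law, d₂ = d₁·√(I₁/I₂).
I₁/I₂ = 149/0.897 = 166.1, so d₂ = 2.90 × √166.1 = 37.38 m.

37.4 m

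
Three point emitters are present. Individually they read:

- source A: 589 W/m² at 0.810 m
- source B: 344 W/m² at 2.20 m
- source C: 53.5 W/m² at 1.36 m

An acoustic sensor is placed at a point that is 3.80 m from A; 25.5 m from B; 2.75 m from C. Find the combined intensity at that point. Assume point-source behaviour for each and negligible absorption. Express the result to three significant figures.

42.4 W/m²

Each source contributes Iᵢ·(dᵢ/rᵢ)²; contributions add.
A: 589 × (0.810/3.80)² = 26.76 W/m²
B: 344 × (2.20/25.5)² = 2.560 W/m²
C: 53.5 × (1.36/2.75)² = 13.08 W/m²
Total = 26.76 + 2.560 + 13.08 = 42.40 W/m².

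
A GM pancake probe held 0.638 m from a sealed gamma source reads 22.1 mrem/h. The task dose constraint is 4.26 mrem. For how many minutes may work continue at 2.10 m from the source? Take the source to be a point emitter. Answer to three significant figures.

125 min

Since intensity falls as 1/r², rate at 2.10 m:
22.1 × (0.638/2.10)² = 22.1 × 0.09230 = 2.040 mrem/h.
Stay time = 4.26 mrem ÷ 2.040 mrem/h = 2.088 h = 125.3 min.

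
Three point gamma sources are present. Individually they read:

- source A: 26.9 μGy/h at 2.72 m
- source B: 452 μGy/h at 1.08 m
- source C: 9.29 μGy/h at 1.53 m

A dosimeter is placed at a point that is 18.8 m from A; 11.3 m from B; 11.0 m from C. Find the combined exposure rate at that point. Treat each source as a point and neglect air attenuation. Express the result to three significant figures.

By superposition, sum each source's inverse-square contribution:
A: 26.9 × (2.72/18.8)² = 0.5631 μGy/h
B: 452 × (1.08/11.3)² = 4.129 μGy/h
C: 9.29 × (1.53/11.0)² = 0.1797 μGy/h
Total = 0.5631 + 4.129 + 0.1797 = 4.872 μGy/h.

4.87 μGy/h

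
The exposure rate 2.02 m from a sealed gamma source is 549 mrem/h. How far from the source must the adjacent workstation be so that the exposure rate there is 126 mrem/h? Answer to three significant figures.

Applying the 1/r² law, d₂ = d₁·√(I₁/I₂).
I₁/I₂ = 549/126 = 4.357, so d₂ = 2.02 × √4.357 = 4.216 m.

4.22 m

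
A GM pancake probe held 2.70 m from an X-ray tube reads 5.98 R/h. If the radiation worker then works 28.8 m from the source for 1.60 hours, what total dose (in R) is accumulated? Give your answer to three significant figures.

0.0841 R

Using I₁d₁² = I₂d₂², rate at 28.8 m:
(2.70/28.8)² = 0.008789, so 5.98 × 0.008789 = 0.05256 R/h.
Dose = rate × time = 0.05256 R/h × 1.600 h = 0.08410 R.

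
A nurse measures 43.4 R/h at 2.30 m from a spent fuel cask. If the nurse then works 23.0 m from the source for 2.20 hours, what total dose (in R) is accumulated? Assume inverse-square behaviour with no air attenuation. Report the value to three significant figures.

0.955 R

Applying the 1/r² law, rate at 23.0 m:
(2.30/23.0)² = 0.01000, so 43.4 × 0.01000 = 0.4340 R/h.
Dose = rate × time = 0.4340 R/h × 2.200 h = 0.9548 R.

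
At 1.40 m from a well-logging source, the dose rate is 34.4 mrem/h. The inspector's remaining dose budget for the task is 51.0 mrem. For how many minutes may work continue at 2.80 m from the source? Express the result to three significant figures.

356 min

Intensity scales as (d₁/d₂)², so rate at 2.80 m:
34.4 × (1.40/2.80)² = 34.4 × 0.2500 = 8.600 mrem/h.
Stay time = 51.0 mrem ÷ 8.600 mrem/h = 5.930 h = 355.8 min.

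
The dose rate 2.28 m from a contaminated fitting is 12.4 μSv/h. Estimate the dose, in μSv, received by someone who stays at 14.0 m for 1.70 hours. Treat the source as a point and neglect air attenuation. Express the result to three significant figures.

Since intensity falls as 1/r², rate at 14.0 m:
(2.28/14.0)² = 0.02652, so 12.4 × 0.02652 = 0.3288 μSv/h.
Dose = rate × time = 0.3288 μSv/h × 1.700 h = 0.5590 μSv.

0.559 μSv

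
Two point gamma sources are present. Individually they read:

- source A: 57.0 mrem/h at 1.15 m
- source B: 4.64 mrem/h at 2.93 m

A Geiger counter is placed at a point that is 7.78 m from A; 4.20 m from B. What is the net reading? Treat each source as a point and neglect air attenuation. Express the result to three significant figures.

3.50 mrem/h

Each source contributes Iᵢ·(dᵢ/rᵢ)²; contributions add.
A: 57.0 × (1.15/7.78)² = 1.245 mrem/h
B: 4.64 × (2.93/4.20)² = 2.258 mrem/h
Total = 1.245 + 2.258 = 3.503 mrem/h.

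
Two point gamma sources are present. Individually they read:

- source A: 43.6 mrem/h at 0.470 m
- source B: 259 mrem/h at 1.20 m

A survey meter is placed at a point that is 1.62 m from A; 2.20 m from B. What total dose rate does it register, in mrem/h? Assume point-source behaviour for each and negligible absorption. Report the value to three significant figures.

Each source contributes Iᵢ·(dᵢ/rᵢ)²; contributions add.
A: 43.6 × (0.470/1.62)² = 3.670 mrem/h
B: 259 × (1.20/2.20)² = 77.06 mrem/h
Total = 3.670 + 77.06 = 80.73 mrem/h.

80.7 mrem/h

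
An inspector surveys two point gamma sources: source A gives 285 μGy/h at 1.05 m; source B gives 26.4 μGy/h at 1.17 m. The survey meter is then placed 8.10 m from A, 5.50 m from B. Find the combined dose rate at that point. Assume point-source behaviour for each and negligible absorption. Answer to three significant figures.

5.98 μGy/h

By superposition, sum each source's inverse-square contribution:
A: 285 × (1.05/8.10)² = 4.789 μGy/h
B: 26.4 × (1.17/5.50)² = 1.195 μGy/h
Total = 4.789 + 1.195 = 5.984 μGy/h.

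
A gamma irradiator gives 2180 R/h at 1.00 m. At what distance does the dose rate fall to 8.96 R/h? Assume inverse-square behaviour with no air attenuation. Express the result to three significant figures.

Using I₁d₁² = I₂d₂², d₂ = d₁·√(I₁/I₂).
I₁/I₂ = 2180/8.96 = 243.3, so d₂ = 1.00 × √243.3 = 15.60 m.

15.6 m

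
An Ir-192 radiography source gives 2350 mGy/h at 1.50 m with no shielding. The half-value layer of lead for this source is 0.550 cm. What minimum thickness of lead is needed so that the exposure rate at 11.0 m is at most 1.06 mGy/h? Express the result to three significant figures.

At 11.0 m, distance alone gives (1.50/11.0)² = 0.01860, so 2350 × 0.01860 = 43.71 mGy/h.
Further attenuation needed: 43.71/1.06 = 41.24.
n = log₂(41.24) = 5.366 half-value layers.
Thickness = 5.366 × 0.550 cm = 2.951 cm.

2.95 cm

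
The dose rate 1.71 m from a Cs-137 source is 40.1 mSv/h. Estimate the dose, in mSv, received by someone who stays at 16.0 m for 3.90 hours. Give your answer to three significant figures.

Using I₁d₁² = I₂d₂², rate at 16.0 m:
(1.71/16.0)² = 0.01142, so 40.1 × 0.01142 = 0.4579 mSv/h.
Dose = rate × time = 0.4579 mSv/h × 3.900 h = 1.786 mSv.

1.79 mSv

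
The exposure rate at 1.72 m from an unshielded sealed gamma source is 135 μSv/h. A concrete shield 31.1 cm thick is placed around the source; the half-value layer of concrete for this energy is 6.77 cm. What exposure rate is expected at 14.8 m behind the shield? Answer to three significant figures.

0.0755 μSv/h

Distance alone: (1.72/14.8)² = 0.01351, so 135 × 0.01351 = 1.824 μSv/h.
Shield: 31.1/6.77 = 4.594 half-value layers → attenuation 2^(−4.594) = 0.04141.
Combined: 1.824 × 0.04141 = 0.07553 μSv/h.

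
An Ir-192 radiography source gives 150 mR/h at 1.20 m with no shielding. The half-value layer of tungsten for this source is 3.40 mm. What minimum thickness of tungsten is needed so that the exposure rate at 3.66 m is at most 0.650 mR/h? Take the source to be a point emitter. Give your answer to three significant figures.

At 3.66 m, distance alone gives 150 × (1.20/3.66)² = 150 × 0.1075 = 16.12 mR/h.
Further attenuation needed: 16.12/0.650 = 24.80.
n = log₂(24.80) = 4.632 half-value layers.
Thickness = 4.632 × 3.40 mm = 15.75 mm.

15.8 mm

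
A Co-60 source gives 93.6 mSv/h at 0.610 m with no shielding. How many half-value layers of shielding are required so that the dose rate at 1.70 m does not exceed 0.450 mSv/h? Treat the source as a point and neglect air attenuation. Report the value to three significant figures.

At 1.70 m, distance alone gives (0.610/1.70)² = 0.1288, so 93.6 × 0.1288 = 12.06 mSv/h.
Further attenuation needed: 12.06/0.450 = 26.80.
n = log₂(26.80) = 4.744 half-value layers.

4.74 half-value layers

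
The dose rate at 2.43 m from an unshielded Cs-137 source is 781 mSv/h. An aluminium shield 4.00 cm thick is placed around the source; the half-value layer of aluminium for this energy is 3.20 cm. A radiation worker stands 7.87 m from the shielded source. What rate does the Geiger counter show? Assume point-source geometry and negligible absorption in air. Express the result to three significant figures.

Distance alone: (2.43/7.87)² = 0.09534, so 781 × 0.09534 = 74.46 mSv/h.
Shield: 4.00/3.20 = 1.250 half-value layers → attenuation 2^(−1.250) = 0.4204.
Combined: 74.46 × 0.4204 = 31.30 mSv/h.

31.3 mSv/h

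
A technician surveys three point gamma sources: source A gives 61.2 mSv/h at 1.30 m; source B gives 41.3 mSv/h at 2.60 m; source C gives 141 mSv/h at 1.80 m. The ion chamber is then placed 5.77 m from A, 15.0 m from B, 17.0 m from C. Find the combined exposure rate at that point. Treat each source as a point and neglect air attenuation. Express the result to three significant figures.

5.93 mSv/h

By superposition, sum each source's inverse-square contribution:
A: 61.2 × (1.30/5.77)² = 3.107 mSv/h
B: 41.3 × (2.60/15.0)² = 1.241 mSv/h
C: 141 × (1.80/17.0)² = 1.581 mSv/h
Total = 3.107 + 1.241 + 1.581 = 5.929 mSv/h.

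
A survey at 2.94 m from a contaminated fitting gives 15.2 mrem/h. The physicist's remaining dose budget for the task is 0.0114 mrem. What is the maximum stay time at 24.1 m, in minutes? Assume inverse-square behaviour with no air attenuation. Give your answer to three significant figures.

By the inverse-square law, rate at 24.1 m:
(2.94/24.1)² = 0.01488, so 15.2 × 0.01488 = 0.2262 mrem/h.
Stay time = 0.0114 mrem ÷ 0.2262 mrem/h = 0.05040 h = 3.024 min.

3.02 min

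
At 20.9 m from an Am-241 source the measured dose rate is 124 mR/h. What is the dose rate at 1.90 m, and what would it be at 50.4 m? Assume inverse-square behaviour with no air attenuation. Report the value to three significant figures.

15000 mR/h; 21.3 mR/h

Applying the 1/r² law,
At 1.90 m: 124 × (20.9/1.90)² = 124 × 121.0 = 15000 mR/h
At 50.4 m: 15000 × (1.90/50.4)² = 15000 × 0.001421 = 21.31 mR/h.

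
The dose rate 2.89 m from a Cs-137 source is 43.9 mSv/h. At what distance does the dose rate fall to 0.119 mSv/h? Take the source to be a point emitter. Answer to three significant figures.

55.5 m

Using I₁d₁² = I₂d₂², d₂ = d₁·√(I₁/I₂).
I₁/I₂ = 43.9/0.119 = 368.9, so d₂ = 2.89 × √368.9 = 55.51 m.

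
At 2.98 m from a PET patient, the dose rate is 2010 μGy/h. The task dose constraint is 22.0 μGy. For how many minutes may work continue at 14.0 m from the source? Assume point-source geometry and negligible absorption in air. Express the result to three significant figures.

Applying the 1/r² law, rate at 14.0 m:
(2.98/14.0)² = 0.04531, so 2010 × 0.04531 = 91.07 μGy/h.
Stay time = 22.0 μGy ÷ 91.07 μGy/h = 0.2416 h = 14.50 min.

14.5 min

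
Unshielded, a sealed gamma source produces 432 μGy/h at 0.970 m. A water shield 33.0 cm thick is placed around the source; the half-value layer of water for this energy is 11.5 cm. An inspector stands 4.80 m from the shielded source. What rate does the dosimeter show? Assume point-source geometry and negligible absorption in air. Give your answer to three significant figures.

Distance alone: 432 × (0.970/4.80)² = 432 × 0.04084 = 17.64 μGy/h.
Shield: 33.0/11.5 = 2.870 half-value layers → attenuation 2^(−2.870) = 0.1368.
Combined: 17.64 × 0.1368 = 2.413 μGy/h.

2.41 μGy/h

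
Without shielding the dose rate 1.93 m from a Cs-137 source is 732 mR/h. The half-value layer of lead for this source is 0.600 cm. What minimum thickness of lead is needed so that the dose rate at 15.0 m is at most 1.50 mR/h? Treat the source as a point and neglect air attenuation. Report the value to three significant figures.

1.81 cm

At 15.0 m, distance alone gives (1.93/15.0)² = 0.01656, so 732 × 0.01656 = 12.12 mR/h.
Further attenuation needed: 12.12/1.50 = 8.080.
n = log₂(8.080) = 3.014 half-value layers.
Thickness = 3.014 × 0.600 cm = 1.808 cm.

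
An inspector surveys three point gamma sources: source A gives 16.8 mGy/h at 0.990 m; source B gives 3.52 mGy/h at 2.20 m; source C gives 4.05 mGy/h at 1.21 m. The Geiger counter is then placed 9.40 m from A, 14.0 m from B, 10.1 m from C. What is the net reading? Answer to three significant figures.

By superposition, sum each source's inverse-square contribution:
A: 16.8 × (0.990/9.40)² = 0.1863 mGy/h
B: 3.52 × (2.20/14.0)² = 0.08692 mGy/h
C: 4.05 × (1.21/10.1)² = 0.05813 mGy/h
Total = 0.1863 + 0.08692 + 0.05813 = 0.3313 mGy/h.

0.331 mGy/h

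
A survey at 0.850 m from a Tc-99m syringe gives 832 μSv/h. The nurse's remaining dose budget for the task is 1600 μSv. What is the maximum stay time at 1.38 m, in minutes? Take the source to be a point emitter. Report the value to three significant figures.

Since intensity falls as 1/r², rate at 1.38 m:
832 × (0.850/1.38)² = 832 × 0.3794 = 315.7 μSv/h.
Stay time = 1600 μSv ÷ 315.7 μSv/h = 5.068 h = 304.1 min.

304 min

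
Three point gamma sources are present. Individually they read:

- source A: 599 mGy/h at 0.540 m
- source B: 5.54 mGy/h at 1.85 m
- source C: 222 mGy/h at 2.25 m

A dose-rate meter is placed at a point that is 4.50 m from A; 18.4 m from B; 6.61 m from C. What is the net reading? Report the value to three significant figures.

Each source contributes Iᵢ·(dᵢ/rᵢ)²; contributions add.
A: 599 × (0.540/4.50)² = 8.626 mGy/h
B: 5.54 × (1.85/18.4)² = 0.05600 mGy/h
C: 222 × (2.25/6.61)² = 25.72 mGy/h
Total = 8.626 + 0.05600 + 25.72 = 34.40 mGy/h.

34.4 mGy/h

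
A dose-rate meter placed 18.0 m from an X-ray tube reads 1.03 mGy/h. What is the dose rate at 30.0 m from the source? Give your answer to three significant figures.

Intensity scales as (d₁/d₂)², so scaling from 18.0 m to 30.0 m:
(18.0/30.0)² = 0.3600, so 1.03 × 0.3600 = 0.3708 mGy/h.

0.371 mGy/h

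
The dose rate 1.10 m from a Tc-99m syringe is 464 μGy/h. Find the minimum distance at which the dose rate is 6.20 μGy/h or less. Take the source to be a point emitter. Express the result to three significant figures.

9.52 m

By the inverse-square law, d₂ = d₁·√(I₁/I₂).
I₁/I₂ = 464/6.20 = 74.84, so d₂ = 1.10 × √74.84 = 9.516 m.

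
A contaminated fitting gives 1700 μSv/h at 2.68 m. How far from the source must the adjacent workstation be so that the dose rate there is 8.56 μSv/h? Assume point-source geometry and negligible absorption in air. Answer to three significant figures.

By the inverse-square law, d₂ = d₁·√(I₁/I₂).
I₁/I₂ = 1700/8.56 = 198.6, so d₂ = 2.68 × √198.6 = 37.77 m.

37.8 m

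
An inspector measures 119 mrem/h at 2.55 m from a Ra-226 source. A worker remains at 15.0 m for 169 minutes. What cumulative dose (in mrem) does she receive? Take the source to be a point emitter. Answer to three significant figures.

9.69 mrem

Intensity scales as (d₁/d₂)², so rate at 15.0 m:
119 × (2.55/15.0)² = 119 × 0.02890 = 3.439 mrem/h.
Dose = rate × time = 3.439 mrem/h × 2.817 h = 9.688 mrem.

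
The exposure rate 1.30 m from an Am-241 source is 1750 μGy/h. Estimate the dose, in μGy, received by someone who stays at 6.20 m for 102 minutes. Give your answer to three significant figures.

131 μGy

Since intensity falls as 1/r², rate at 6.20 m:
(1.30/6.20)² = 0.04396, so 1750 × 0.04396 = 76.93 μGy/h.
Dose = rate × time = 76.93 μGy/h × 1.700 h = 130.8 μGy.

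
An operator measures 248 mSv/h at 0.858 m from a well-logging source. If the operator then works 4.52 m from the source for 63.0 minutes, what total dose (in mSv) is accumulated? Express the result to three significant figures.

Since intensity falls as 1/r², rate at 4.52 m:
248 × (0.858/4.52)² = 248 × 0.03603 = 8.935 mSv/h.
Dose = rate × time = 8.935 mSv/h × 1.050 h = 9.382 mSv.

9.38 mSv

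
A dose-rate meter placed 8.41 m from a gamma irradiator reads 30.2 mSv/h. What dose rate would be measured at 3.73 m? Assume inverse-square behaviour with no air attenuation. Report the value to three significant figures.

Since intensity falls as 1/r², scaling from 8.41 m to 3.73 m:
30.2 × (8.41/3.73)² = 30.2 × 5.084 = 153.5 mSv/h.

154 mSv/h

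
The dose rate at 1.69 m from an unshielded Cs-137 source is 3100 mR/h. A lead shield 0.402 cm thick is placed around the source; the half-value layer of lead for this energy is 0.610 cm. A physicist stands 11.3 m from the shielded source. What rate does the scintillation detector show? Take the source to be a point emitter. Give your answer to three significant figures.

Distance alone: (1.69/11.3)² = 0.02237, so 3100 × 0.02237 = 69.35 mR/h.
Shield: 0.402/0.610 = 0.6590 half-value layers → attenuation 2^(−0.6590) = 0.6333.
Combined: 69.35 × 0.6333 = 43.92 mR/h.

43.9 mR/h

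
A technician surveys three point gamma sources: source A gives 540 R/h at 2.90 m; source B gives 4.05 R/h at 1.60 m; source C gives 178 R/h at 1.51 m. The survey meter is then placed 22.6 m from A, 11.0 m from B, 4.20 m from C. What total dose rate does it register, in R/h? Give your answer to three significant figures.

32.0 R/h

Each source contributes Iᵢ·(dᵢ/rᵢ)²; contributions add.
A: 540 × (2.90/22.6)² = 8.891 R/h
B: 4.05 × (1.60/11.0)² = 0.08569 R/h
C: 178 × (1.51/4.20)² = 23.01 R/h
Total = 8.891 + 0.08569 + 23.01 = 31.99 R/h.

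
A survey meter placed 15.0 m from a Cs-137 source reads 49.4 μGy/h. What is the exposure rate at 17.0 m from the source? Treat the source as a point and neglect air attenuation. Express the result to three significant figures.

By the inverse-square law, scaling from 15.0 m to 17.0 m:
49.4 × (15.0/17.0)² = 49.4 × 0.7785 = 38.46 μGy/h.

38.5 μGy/h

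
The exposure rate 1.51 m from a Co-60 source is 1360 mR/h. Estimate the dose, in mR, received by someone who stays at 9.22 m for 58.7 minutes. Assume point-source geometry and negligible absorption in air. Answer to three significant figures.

35.7 mR

Applying the 1/r² law, rate at 9.22 m:
1360 × (1.51/9.22)² = 1360 × 0.02682 = 36.48 mR/h.
Dose = rate × time = 36.48 mR/h × 0.9783 h = 35.69 mR.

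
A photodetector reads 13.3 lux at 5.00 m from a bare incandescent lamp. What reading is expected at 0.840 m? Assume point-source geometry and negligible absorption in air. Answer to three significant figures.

Intensity scales as (d₁/d₂)², so the rate at 0.840 m is
(5.00/0.840)² = 35.43, so 13.3 × 35.43 = 471.2 lux.

471 lux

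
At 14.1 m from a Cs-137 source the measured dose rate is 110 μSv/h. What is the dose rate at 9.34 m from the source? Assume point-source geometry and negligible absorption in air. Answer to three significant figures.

251 μSv/h

Since intensity falls as 1/r², scaling from 14.1 m to 9.34 m:
110 × (14.1/9.34)² = 110 × 2.279 = 250.7 μSv/h.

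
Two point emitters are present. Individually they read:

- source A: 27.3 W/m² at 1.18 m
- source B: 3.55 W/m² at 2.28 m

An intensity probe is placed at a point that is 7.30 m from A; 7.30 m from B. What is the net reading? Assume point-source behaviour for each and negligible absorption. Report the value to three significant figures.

1.06 W/m²

By superposition, sum each source's inverse-square contribution:
A: 27.3 × (1.18/7.30)² = 0.7133 W/m²
B: 3.55 × (2.28/7.30)² = 0.3463 W/m²
Total = 0.7133 + 0.3463 = 1.060 W/m².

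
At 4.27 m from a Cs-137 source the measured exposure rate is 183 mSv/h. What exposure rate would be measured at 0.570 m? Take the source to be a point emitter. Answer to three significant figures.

10300 mSv/h

Since intensity falls as 1/r², scaling from 4.27 m to 0.570 m:
183 × (4.27/0.570)² = 183 × 56.12 = 10270 mSv/h.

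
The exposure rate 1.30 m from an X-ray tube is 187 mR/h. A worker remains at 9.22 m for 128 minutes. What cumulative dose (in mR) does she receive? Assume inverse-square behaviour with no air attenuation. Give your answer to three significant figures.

7.93 mR

Intensity scales as (d₁/d₂)², so rate at 9.22 m:
(1.30/9.22)² = 0.01988, so 187 × 0.01988 = 3.718 mR/h.
Dose = rate × time = 3.718 mR/h × 2.133 h = 7.930 mR.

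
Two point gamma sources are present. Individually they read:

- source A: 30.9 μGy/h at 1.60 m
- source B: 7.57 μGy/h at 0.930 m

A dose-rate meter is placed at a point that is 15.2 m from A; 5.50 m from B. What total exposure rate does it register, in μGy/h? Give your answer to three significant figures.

Each source contributes Iᵢ·(dᵢ/rᵢ)²; contributions add.
A: 30.9 × (1.60/15.2)² = 0.3424 μGy/h
B: 7.57 × (0.930/5.50)² = 0.2164 μGy/h
Total = 0.3424 + 0.2164 = 0.5588 μGy/h.

0.559 μGy/h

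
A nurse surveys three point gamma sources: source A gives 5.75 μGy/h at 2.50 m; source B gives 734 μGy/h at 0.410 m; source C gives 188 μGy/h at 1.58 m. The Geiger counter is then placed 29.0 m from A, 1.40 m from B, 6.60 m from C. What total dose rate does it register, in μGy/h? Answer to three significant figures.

By superposition, sum each source's inverse-square contribution:
A: 5.75 × (2.50/29.0)² = 0.04273 μGy/h
B: 734 × (0.410/1.40)² = 62.95 μGy/h
C: 188 × (1.58/6.60)² = 10.77 μGy/h
Total = 0.04273 + 62.95 + 10.77 = 73.76 μGy/h.

73.8 μGy/h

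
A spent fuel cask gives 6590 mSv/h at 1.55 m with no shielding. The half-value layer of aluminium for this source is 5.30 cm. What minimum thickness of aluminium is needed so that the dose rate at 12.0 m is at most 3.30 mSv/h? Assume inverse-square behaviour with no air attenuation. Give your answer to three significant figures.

At 12.0 m, distance alone gives (1.55/12.0)² = 0.01668, so 6590 × 0.01668 = 109.9 mSv/h.
Further attenuation needed: 109.9/3.30 = 33.30.
n = log₂(33.30) = 5.057 half-value layers.
Thickness = 5.057 × 5.30 cm = 26.80 cm.

26.8 cm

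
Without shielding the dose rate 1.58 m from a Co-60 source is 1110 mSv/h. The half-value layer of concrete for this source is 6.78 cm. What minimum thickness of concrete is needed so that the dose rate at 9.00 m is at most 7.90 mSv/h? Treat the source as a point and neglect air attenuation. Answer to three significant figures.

At 9.00 m, distance alone gives (1.58/9.00)² = 0.03082, so 1110 × 0.03082 = 34.21 mSv/h.
Further attenuation needed: 34.21/7.90 = 4.330.
n = log₂(4.330) = 2.114 half-value layers.
Thickness = 2.114 × 6.78 cm = 14.33 cm.

14.3 cm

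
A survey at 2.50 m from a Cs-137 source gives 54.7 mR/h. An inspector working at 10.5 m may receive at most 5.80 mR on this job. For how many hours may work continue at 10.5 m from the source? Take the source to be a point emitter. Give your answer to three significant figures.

1.87 h

Applying the 1/r² law, rate at 10.5 m:
(2.50/10.5)² = 0.05669, so 54.7 × 0.05669 = 3.101 mR/h.
Stay time = 5.80 mR ÷ 3.101 mR/h = 1.870 h.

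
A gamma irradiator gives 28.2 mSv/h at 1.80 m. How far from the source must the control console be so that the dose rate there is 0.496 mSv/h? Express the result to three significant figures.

Intensity scales as (d₁/d₂)², so d₂ = d₁·√(I₁/I₂).
I₁/I₂ = 28.2/0.496 = 56.85, so d₂ = 1.80 × √56.85 = 13.57 m.

13.6 m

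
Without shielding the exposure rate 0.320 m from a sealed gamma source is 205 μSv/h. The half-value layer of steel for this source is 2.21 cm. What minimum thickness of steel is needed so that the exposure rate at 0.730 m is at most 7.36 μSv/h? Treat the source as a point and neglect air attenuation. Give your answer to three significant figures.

5.35 cm

At 0.730 m, distance alone gives 205 × (0.320/0.730)² = 205 × 0.1922 = 39.40 μSv/h.
Further attenuation needed: 39.40/7.36 = 5.353.
n = log₂(5.353) = 2.420 half-value layers.
Thickness = 2.420 × 2.21 cm = 5.348 cm.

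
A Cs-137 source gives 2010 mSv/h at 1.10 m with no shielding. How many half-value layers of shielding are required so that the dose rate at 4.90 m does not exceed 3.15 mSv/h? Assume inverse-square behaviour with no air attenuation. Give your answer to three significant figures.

At 4.90 m, distance alone gives 2010 × (1.10/4.90)² = 2010 × 0.05040 = 101.3 mSv/h.
Further attenuation needed: 101.3/3.15 = 32.16.
n = log₂(32.16) = 5.007 half-value layers.

5.01 half-value layers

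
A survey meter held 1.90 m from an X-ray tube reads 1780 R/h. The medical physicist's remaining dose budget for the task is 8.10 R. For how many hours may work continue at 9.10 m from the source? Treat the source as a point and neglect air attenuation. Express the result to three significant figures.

Since intensity falls as 1/r², rate at 9.10 m:
(1.90/9.10)² = 0.04359, so 1780 × 0.04359 = 77.59 R/h.
Stay time = 8.10 R ÷ 77.59 R/h = 0.1044 h.

0.104 h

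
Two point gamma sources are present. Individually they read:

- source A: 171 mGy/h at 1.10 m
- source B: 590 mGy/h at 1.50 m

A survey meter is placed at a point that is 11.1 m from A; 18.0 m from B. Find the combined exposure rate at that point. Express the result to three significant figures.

Each source contributes Iᵢ·(dᵢ/rᵢ)²; contributions add.
A: 171 × (1.10/11.1)² = 1.679 mGy/h
B: 590 × (1.50/18.0)² = 4.097 mGy/h
Total = 1.679 + 4.097 = 5.776 mGy/h.

5.78 mGy/h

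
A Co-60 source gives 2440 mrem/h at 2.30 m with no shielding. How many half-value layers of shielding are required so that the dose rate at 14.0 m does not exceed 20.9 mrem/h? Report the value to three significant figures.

At 14.0 m, distance alone gives 2440 × (2.30/14.0)² = 2440 × 0.02699 = 65.86 mrem/h.
Further attenuation needed: 65.86/20.9 = 3.151.
n = log₂(3.151) = 1.656 half-value layers.

1.66 half-value layers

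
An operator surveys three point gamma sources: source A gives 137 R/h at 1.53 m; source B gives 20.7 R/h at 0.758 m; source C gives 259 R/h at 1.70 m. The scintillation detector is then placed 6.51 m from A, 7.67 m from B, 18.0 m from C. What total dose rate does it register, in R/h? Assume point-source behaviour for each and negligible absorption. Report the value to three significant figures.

Each source contributes Iᵢ·(dᵢ/rᵢ)²; contributions add.
A: 137 × (1.53/6.51)² = 7.567 R/h
B: 20.7 × (0.758/7.67)² = 0.2022 R/h
C: 259 × (1.70/18.0)² = 2.310 R/h
Total = 7.567 + 0.2022 + 2.310 = 10.08 R/h.

10.1 R/h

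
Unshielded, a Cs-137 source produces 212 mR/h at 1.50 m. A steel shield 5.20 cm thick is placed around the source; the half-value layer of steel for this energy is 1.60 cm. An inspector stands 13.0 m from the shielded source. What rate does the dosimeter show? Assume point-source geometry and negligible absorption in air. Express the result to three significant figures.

0.297 mR/h

Distance alone: (1.50/13.0)² = 0.01331, so 212 × 0.01331 = 2.822 mR/h.
Shield: 5.20/1.60 = 3.250 half-value layers → attenuation 2^(−3.250) = 0.1051.
Combined: 2.822 × 0.1051 = 0.2966 mR/h.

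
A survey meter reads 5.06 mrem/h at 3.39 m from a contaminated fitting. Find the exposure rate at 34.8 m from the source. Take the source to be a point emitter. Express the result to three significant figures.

Intensity scales as (d₁/d₂)², so the rate at 34.8 m is
(3.39/34.8)² = 0.009489, so 5.06 × 0.009489 = 0.04801 mrem/h.

0.0480 mrem/h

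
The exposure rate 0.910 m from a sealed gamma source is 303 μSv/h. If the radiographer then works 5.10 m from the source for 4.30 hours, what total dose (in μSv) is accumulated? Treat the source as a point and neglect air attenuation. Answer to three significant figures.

41.5 μSv

Using I₁d₁² = I₂d₂², rate at 5.10 m:
303 × (0.910/5.10)² = 303 × 0.03184 = 9.648 μSv/h.
Dose = rate × time = 9.648 μSv/h × 4.300 h = 41.49 μSv.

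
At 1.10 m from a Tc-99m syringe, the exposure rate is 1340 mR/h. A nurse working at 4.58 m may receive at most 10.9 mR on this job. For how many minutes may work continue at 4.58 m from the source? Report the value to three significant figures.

8.46 min

Using I₁d₁² = I₂d₂², rate at 4.58 m:
1340 × (1.10/4.58)² = 1340 × 0.05768 = 77.29 mR/h.
Stay time = 10.9 mR ÷ 77.29 mR/h = 0.1410 h = 8.460 min.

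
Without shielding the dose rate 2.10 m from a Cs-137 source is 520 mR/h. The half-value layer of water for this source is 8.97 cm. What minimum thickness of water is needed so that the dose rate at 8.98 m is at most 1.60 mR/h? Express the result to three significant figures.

At 8.98 m, distance alone gives 520 × (2.10/8.98)² = 520 × 0.05469 = 28.44 mR/h.
Further attenuation needed: 28.44/1.60 = 17.77.
n = log₂(17.77) = 4.151 half-value layers.
Thickness = 4.151 × 8.97 cm = 37.23 cm.

37.2 cm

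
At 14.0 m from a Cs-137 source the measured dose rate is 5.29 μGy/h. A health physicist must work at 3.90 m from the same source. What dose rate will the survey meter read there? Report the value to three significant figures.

By the inverse-square law, scaling from 14.0 m to 3.90 m:
5.29 × (14.0/3.90)² = 5.29 × 12.89 = 68.19 μGy/h.

68.2 μGy/h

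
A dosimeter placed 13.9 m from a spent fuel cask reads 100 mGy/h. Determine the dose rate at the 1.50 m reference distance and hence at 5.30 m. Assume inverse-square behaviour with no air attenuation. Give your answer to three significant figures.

8590 mGy/h; 688 mGy/h

Since intensity falls as 1/r²,
At 1.50 m: 100 × (13.9/1.50)² = 100 × 85.87 = 8587 mGy/h
At 5.30 m: (1.50/5.30)² = 0.08010, so 8587 × 0.08010 = 687.8 mGy/h.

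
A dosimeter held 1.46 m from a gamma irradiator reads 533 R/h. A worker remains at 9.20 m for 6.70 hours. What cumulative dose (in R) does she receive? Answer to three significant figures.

Since intensity falls as 1/r², rate at 9.20 m:
(1.46/9.20)² = 0.02518, so 533 × 0.02518 = 13.42 R/h.
Dose = rate × time = 13.42 R/h × 6.700 h = 89.91 R.

89.9 R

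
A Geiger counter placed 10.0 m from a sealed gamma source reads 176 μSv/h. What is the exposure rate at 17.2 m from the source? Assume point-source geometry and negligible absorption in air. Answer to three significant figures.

59.5 μSv/h

Since intensity falls as 1/r², scaling from 10.0 m to 17.2 m:
(10.0/17.2)² = 0.3380, so 176 × 0.3380 = 59.49 μSv/h.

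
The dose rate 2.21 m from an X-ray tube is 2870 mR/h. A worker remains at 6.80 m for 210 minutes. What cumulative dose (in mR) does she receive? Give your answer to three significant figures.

1060 mR

Since intensity falls as 1/r², rate at 6.80 m:
2870 × (2.21/6.80)² = 2870 × 0.1056 = 303.1 mR/h.
Dose = rate × time = 303.1 mR/h × 3.500 h = 1061 mR.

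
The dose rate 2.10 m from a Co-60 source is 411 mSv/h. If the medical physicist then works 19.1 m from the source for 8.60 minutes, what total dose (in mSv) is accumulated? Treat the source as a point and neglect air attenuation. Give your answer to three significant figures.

Using I₁d₁² = I₂d₂², rate at 19.1 m:
411 × (2.10/19.1)² = 411 × 0.01209 = 4.969 mSv/h.
Dose = rate × time = 4.969 mSv/h × 0.1433 h = 0.7121 mSv.

0.712 mSv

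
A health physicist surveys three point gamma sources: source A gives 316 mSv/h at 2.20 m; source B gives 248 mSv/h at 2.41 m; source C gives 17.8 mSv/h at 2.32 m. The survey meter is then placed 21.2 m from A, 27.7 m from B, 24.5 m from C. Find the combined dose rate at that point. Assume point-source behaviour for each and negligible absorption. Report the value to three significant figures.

5.44 mSv/h

Each source contributes Iᵢ·(dᵢ/rᵢ)²; contributions add.
A: 316 × (2.20/21.2)² = 3.403 mSv/h
B: 248 × (2.41/27.7)² = 1.877 mSv/h
C: 17.8 × (2.32/24.5)² = 0.1596 mSv/h
Total = 3.403 + 1.877 + 0.1596 = 5.440 mSv/h.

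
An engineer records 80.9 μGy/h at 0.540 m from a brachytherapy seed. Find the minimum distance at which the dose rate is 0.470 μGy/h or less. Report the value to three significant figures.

7.08 m

Using I₁d₁² = I₂d₂², d₂ = d₁·√(I₁/I₂).
I₁/I₂ = 80.9/0.470 = 172.1, so d₂ = 0.540 × √172.1 = 7.084 m.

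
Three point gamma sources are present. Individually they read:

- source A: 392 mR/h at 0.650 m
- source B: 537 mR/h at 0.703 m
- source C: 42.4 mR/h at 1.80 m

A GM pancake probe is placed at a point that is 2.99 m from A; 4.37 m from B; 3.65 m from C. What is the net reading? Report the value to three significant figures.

Each source contributes Iᵢ·(dᵢ/rᵢ)²; contributions add.
A: 392 × (0.650/2.99)² = 18.53 mR/h
B: 537 × (0.703/4.37)² = 13.90 mR/h
C: 42.4 × (1.80/3.65)² = 10.31 mR/h
Total = 18.53 + 13.90 + 10.31 = 42.74 mR/h.

42.7 mR/h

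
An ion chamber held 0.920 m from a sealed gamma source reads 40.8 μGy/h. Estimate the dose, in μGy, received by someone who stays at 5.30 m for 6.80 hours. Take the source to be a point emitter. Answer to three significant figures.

Intensity scales as (d₁/d₂)², so rate at 5.30 m:
40.8 × (0.920/5.30)² = 40.8 × 0.03013 = 1.229 μGy/h.
Dose = rate × time = 1.229 μGy/h × 6.800 h = 8.357 μGy.

8.36 μGy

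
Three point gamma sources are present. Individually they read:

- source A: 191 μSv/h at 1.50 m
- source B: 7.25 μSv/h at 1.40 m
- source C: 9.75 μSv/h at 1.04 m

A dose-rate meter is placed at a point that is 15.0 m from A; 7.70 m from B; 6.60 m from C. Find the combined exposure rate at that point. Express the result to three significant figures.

Each source contributes Iᵢ·(dᵢ/rᵢ)²; contributions add.
A: 191 × (1.50/15.0)² = 1.910 μSv/h
B: 7.25 × (1.40/7.70)² = 0.2397 μSv/h
C: 9.75 × (1.04/6.60)² = 0.2421 μSv/h
Total = 1.910 + 0.2397 + 0.2421 = 2.392 μSv/h.

2.39 μSv/h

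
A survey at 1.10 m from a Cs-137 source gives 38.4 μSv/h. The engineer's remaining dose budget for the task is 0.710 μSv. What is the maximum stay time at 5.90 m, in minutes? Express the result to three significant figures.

31.9 min

Using I₁d₁² = I₂d₂², rate at 5.90 m:
(1.10/5.90)² = 0.03476, so 38.4 × 0.03476 = 1.335 μSv/h.
Stay time = 0.710 μSv ÷ 1.335 μSv/h = 0.5318 h = 31.91 min.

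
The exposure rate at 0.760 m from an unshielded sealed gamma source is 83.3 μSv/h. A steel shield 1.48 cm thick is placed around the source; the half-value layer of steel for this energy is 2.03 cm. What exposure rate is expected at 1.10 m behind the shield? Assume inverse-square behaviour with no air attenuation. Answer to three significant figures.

Distance alone: (0.760/1.10)² = 0.4774, so 83.3 × 0.4774 = 39.77 μSv/h.
Shield: 1.48/2.03 = 0.7291 half-value layers → attenuation 2^(−0.7291) = 0.6033.
Combined: 39.77 × 0.6033 = 23.99 μSv/h.

24.0 μSv/h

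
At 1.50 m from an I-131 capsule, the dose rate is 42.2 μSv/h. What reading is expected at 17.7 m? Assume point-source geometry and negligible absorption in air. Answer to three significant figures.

0.303 μSv/h

Intensity scales as (d₁/d₂)², so the rate at 17.7 m is
42.2 × (1.50/17.7)² = 42.2 × 0.007182 = 0.3031 μSv/h.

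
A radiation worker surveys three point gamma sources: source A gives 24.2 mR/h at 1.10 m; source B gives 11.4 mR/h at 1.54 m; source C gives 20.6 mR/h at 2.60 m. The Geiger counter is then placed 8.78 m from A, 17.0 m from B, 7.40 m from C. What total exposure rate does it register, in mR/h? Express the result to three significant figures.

3.02 mR/h

Each source contributes Iᵢ·(dᵢ/rᵢ)²; contributions add.
A: 24.2 × (1.10/8.78)² = 0.3798 mR/h
B: 11.4 × (1.54/17.0)² = 0.09355 mR/h
C: 20.6 × (2.60/7.40)² = 2.543 mR/h
Total = 0.3798 + 0.09355 + 2.543 = 3.016 mR/h.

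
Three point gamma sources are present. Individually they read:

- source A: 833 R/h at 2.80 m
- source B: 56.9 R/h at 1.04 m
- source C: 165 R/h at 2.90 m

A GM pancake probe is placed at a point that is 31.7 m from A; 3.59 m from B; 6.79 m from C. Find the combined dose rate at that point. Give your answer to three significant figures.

41.4 R/h

By superposition, sum each source's inverse-square contribution:
A: 833 × (2.80/31.7)² = 6.499 R/h
B: 56.9 × (1.04/3.59)² = 4.775 R/h
C: 165 × (2.90/6.79)² = 30.10 R/h
Total = 6.499 + 4.775 + 30.10 = 41.37 R/h.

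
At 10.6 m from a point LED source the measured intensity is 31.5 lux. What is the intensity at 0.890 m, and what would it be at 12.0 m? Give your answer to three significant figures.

Intensity scales as (d₁/d₂)², so
At 0.890 m: (10.6/0.890)² = 141.9, so 31.5 × 141.9 = 4470 lux
At 12.0 m: (0.890/12.0)² = 0.005501, so 4470 × 0.005501 = 24.59 lux.

4470 lux; 24.6 lux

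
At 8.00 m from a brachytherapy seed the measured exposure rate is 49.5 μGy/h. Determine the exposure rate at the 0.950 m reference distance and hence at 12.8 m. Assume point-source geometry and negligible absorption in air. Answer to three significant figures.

3510 μGy/h; 19.3 μGy/h

Since intensity falls as 1/r²,
At 0.950 m: 49.5 × (8.00/0.950)² = 49.5 × 70.91 = 3510 μGy/h
At 12.8 m: (0.950/12.8)² = 0.005508, so 3510 × 0.005508 = 19.33 μGy/h.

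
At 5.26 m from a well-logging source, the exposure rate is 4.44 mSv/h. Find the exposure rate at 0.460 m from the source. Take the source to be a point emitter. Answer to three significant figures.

Using I₁d₁² = I₂d₂², the rate at 0.460 m is
4.44 × (5.26/0.460)² = 4.44 × 130.8 = 580.8 mSv/h.

581 mSv/h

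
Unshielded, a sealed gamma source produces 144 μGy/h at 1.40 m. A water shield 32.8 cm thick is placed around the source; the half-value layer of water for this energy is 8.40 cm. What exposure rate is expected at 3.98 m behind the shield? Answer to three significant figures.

Distance alone: (1.40/3.98)² = 0.1237, so 144 × 0.1237 = 17.81 μGy/h.
Shield: 32.8/8.40 = 3.905 half-value layers → attenuation 2^(−3.905) = 0.06675.
Combined: 17.81 × 0.06675 = 1.189 μGy/h.

1.19 μGy/h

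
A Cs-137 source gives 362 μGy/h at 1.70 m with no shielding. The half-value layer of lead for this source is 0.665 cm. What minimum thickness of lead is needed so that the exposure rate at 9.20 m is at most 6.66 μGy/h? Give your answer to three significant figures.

At 9.20 m, distance alone gives 362 × (1.70/9.20)² = 362 × 0.03414 = 12.36 μGy/h.
Further attenuation needed: 12.36/6.66 = 1.856.
n = log₂(1.856) = 0.8922 half-value layers.
Thickness = 0.8922 × 0.665 cm = 0.5933 cm.

0.593 cm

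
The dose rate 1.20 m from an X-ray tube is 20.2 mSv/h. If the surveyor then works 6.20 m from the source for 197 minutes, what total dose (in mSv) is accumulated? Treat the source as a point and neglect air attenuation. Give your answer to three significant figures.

2.48 mSv

Intensity scales as (d₁/d₂)², so rate at 6.20 m:
20.2 × (1.20/6.20)² = 20.2 × 0.03746 = 0.7567 mSv/h.
Dose = rate × time = 0.7567 mSv/h × 3.283 h = 2.484 mSv.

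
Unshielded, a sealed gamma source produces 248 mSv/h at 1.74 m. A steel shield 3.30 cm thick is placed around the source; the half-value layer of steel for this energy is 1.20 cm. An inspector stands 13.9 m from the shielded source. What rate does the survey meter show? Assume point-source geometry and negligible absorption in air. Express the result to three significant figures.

0.578 mSv/h

Distance alone: (1.74/13.9)² = 0.01567, so 248 × 0.01567 = 3.886 mSv/h.
Shield: 3.30/1.20 = 2.750 half-value layers → attenuation 2^(−2.750) = 0.1487.
Combined: 3.886 × 0.1487 = 0.5778 mSv/h.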